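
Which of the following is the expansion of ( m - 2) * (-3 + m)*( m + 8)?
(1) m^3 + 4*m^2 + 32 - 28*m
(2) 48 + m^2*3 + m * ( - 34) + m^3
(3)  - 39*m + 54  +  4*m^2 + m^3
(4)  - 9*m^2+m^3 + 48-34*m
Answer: 2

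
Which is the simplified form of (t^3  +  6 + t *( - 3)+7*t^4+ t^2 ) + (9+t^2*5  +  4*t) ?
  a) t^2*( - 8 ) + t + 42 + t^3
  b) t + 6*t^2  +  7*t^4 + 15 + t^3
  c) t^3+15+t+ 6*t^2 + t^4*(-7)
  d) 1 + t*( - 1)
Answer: b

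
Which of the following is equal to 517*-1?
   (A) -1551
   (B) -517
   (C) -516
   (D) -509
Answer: B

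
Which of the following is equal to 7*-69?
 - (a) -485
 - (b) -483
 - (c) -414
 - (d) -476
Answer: b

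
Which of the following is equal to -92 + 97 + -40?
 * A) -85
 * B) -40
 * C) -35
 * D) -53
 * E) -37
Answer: C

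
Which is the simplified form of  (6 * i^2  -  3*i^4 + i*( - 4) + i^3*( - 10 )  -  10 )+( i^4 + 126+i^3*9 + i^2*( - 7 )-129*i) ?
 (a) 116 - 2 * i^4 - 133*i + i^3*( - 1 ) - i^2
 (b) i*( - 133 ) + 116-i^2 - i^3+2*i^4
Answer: a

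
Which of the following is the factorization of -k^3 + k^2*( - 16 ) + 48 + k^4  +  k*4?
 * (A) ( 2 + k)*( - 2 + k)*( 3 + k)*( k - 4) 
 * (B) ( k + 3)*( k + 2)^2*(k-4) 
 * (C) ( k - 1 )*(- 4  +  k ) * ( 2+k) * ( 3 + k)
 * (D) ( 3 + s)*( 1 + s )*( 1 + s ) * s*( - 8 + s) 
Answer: A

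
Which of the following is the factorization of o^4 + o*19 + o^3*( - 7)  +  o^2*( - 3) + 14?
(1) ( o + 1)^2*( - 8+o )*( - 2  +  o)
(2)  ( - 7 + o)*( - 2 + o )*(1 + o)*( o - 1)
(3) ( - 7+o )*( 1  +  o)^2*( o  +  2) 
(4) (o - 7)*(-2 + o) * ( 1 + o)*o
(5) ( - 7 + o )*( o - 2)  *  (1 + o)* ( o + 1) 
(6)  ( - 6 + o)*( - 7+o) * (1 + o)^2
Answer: 5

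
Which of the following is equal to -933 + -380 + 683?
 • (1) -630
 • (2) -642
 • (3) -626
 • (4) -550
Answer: 1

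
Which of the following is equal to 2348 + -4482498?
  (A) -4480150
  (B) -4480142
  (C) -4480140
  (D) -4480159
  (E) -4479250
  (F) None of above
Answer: A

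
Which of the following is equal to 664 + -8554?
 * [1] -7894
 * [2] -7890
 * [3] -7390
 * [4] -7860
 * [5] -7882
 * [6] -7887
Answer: 2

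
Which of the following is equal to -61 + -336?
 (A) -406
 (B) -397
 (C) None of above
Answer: B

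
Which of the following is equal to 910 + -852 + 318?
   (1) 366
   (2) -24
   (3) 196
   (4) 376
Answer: 4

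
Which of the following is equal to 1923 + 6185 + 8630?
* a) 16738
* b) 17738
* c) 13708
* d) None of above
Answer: a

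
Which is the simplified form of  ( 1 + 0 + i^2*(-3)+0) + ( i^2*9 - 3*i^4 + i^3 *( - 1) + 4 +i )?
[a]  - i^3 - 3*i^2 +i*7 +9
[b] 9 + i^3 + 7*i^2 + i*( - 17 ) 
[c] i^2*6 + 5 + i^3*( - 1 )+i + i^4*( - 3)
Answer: c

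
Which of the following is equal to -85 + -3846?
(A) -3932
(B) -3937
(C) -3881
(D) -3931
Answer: D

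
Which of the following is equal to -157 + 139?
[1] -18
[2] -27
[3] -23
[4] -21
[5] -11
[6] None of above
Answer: 1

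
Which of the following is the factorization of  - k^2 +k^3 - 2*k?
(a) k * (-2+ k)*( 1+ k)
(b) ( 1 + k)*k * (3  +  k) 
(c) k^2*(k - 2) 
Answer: a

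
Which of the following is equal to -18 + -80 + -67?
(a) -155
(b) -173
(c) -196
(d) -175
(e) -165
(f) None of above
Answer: e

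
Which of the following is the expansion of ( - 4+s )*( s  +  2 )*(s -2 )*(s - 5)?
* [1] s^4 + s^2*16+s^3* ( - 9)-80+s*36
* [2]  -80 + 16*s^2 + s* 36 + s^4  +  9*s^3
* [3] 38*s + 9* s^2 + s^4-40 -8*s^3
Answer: 1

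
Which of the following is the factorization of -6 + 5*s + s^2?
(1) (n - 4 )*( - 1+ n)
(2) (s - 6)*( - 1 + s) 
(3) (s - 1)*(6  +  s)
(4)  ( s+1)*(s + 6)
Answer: 3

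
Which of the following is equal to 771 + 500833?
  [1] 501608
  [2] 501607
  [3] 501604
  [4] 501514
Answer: 3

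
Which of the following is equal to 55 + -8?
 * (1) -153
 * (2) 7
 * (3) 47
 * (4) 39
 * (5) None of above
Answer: 3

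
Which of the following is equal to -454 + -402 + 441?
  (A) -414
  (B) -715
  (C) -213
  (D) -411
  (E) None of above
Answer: E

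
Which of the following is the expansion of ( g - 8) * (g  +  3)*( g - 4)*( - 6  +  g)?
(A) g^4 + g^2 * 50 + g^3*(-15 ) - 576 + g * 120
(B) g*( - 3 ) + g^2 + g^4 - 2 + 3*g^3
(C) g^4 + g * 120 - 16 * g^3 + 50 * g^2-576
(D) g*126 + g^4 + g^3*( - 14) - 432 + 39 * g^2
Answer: A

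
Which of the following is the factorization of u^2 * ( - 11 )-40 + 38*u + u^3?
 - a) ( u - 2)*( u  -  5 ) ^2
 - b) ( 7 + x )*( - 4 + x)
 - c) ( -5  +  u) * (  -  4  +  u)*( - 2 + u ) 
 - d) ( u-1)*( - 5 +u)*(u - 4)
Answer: c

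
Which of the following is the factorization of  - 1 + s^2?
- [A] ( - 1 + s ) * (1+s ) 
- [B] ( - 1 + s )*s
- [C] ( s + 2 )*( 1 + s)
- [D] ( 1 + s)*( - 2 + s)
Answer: A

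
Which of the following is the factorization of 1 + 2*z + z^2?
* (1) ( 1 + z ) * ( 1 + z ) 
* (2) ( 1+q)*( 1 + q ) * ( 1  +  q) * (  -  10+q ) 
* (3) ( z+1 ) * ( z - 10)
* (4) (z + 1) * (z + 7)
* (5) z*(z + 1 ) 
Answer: 1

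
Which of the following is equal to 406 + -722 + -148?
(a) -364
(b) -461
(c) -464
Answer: c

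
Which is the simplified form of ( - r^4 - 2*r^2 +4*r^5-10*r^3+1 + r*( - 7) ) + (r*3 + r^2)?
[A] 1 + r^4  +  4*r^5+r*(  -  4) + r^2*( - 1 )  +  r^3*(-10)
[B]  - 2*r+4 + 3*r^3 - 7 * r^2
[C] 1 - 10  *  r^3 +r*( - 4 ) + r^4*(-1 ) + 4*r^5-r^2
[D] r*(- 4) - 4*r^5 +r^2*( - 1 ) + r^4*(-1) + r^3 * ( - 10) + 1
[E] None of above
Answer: C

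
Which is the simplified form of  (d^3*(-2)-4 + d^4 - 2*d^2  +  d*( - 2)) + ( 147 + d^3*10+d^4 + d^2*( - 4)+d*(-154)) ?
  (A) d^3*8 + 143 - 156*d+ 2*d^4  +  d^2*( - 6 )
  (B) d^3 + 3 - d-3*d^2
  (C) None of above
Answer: A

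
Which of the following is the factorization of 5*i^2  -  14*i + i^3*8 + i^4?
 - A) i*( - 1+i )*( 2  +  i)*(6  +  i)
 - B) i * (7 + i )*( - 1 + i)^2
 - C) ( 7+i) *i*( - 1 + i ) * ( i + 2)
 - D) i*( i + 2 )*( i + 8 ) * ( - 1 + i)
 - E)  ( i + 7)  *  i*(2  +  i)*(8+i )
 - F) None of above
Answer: C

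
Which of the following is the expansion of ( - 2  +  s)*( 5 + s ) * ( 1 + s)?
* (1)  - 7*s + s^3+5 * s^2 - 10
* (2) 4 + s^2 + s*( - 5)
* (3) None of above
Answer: 3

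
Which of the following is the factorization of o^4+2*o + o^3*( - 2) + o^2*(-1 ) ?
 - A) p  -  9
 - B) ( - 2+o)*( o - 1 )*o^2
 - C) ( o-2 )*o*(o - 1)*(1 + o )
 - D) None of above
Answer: C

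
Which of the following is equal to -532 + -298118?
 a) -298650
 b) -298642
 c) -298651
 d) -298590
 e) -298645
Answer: a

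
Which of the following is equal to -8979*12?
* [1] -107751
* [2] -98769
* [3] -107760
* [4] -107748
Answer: 4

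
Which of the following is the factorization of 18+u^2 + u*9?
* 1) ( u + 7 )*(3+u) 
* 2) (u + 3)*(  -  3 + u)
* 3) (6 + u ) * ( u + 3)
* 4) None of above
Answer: 3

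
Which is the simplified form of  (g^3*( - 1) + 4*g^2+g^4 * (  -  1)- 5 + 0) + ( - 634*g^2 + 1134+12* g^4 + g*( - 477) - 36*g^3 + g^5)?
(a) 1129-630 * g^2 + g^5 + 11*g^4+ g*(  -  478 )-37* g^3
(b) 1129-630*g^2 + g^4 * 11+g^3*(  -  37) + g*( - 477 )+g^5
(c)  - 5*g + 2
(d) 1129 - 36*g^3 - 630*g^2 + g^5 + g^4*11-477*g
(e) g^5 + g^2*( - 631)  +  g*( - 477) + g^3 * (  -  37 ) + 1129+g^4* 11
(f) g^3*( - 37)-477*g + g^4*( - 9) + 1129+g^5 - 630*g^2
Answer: b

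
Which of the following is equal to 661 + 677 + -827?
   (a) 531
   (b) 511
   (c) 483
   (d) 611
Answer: b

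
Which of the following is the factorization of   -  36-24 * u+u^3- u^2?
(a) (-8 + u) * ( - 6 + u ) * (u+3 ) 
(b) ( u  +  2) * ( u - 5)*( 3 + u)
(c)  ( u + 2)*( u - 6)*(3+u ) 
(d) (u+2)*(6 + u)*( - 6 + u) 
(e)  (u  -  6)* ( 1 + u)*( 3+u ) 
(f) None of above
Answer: c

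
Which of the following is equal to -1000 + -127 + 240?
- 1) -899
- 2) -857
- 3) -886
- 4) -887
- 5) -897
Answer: 4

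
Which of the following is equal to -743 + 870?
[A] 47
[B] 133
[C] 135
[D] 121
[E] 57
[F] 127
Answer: F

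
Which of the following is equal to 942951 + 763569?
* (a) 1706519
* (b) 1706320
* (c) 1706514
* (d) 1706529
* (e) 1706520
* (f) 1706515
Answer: e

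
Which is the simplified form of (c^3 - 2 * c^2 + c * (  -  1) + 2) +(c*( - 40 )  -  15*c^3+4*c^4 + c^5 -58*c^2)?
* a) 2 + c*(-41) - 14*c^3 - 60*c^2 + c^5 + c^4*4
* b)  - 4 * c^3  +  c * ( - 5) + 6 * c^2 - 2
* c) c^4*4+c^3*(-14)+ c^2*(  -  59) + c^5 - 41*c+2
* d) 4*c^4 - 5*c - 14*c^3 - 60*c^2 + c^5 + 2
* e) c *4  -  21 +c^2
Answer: a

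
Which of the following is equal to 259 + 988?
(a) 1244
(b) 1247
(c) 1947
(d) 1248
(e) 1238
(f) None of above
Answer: b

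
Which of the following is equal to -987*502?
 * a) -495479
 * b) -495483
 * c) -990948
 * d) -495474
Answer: d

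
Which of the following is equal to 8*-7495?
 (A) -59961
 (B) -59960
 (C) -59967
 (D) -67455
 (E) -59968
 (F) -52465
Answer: B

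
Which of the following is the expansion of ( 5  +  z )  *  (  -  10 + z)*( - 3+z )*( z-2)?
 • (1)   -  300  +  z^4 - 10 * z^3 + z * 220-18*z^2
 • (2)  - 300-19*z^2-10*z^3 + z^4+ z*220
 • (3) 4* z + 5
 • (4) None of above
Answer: 2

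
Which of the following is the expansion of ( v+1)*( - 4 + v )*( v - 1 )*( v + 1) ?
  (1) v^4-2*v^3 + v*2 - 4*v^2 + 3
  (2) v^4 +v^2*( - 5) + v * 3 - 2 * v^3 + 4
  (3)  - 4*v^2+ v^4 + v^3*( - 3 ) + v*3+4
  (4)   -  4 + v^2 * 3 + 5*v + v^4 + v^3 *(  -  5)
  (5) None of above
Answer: 5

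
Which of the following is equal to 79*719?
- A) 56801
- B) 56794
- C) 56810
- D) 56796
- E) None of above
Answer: A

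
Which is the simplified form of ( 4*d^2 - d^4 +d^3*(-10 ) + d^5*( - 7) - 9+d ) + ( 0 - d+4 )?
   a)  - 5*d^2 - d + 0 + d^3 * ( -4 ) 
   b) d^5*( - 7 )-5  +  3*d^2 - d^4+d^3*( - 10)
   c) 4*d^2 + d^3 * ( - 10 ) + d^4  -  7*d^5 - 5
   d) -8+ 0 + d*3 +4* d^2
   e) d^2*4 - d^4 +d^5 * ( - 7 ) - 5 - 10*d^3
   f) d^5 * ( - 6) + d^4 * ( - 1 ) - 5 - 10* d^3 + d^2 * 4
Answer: e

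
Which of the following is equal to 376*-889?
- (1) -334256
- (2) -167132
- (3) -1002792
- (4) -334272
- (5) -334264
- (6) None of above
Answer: 5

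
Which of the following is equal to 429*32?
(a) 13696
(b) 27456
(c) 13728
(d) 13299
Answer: c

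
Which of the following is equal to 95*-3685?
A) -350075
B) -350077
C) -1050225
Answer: A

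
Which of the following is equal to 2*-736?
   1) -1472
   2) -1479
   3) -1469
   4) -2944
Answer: 1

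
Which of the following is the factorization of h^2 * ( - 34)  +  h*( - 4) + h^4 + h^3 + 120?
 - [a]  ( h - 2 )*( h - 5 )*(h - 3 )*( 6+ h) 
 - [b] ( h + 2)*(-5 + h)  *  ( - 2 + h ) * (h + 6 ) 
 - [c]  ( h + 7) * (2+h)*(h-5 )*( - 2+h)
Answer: b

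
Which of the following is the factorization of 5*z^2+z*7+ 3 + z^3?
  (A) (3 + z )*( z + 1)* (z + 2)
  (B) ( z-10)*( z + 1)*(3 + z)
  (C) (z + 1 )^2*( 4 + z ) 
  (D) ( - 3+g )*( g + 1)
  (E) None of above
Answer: E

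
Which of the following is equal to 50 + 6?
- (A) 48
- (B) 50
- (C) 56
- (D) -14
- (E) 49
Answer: C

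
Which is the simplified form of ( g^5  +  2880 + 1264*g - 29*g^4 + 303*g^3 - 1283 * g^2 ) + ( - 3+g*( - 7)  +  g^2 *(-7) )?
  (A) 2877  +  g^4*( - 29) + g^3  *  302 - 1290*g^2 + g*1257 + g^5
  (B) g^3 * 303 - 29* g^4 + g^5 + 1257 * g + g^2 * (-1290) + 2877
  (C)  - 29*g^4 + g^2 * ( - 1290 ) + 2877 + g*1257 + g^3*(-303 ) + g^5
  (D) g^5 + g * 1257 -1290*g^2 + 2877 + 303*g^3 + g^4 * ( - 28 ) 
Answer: B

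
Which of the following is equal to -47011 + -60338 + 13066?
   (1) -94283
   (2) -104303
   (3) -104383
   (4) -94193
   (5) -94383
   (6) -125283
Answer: 1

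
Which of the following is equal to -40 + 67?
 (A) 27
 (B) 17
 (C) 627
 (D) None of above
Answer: A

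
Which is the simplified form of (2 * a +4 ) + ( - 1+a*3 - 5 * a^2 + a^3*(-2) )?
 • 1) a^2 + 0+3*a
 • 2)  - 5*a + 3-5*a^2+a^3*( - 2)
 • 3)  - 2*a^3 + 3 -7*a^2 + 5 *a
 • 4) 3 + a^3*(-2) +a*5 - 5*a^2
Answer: 4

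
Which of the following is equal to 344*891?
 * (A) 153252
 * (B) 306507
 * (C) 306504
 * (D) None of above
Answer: C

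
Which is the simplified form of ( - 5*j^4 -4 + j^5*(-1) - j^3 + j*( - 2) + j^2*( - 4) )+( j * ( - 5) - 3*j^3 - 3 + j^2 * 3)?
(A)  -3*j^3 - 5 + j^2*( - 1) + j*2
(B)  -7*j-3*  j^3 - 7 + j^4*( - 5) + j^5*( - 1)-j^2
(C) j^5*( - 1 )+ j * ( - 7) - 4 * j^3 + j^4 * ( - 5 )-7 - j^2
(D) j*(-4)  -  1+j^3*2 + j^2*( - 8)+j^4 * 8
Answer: C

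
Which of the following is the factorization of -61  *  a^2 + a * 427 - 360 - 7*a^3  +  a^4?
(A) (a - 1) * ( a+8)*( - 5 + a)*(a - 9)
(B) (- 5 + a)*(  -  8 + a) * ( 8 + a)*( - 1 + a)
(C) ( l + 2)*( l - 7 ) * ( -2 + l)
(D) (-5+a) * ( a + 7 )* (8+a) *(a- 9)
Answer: A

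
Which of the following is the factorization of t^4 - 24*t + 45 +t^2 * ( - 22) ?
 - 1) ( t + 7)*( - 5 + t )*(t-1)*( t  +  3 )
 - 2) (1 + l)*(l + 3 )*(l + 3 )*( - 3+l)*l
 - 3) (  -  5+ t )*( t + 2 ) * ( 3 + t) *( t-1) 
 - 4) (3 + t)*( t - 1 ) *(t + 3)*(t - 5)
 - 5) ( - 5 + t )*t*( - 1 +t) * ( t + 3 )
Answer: 4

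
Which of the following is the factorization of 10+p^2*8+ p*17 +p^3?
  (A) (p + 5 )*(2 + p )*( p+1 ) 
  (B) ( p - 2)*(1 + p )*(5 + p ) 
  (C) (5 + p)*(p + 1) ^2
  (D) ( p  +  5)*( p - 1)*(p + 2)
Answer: A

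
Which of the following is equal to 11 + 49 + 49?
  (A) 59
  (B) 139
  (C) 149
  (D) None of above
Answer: D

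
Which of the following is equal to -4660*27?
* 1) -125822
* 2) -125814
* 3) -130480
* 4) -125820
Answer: 4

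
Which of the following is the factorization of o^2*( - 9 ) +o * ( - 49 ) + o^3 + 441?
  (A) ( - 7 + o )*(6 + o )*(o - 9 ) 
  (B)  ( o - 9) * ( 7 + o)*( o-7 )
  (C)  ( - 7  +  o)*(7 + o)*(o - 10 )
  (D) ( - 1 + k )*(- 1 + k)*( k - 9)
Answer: B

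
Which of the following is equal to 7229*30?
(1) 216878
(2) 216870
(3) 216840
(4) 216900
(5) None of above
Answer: 2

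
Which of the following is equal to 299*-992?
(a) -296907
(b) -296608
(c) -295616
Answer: b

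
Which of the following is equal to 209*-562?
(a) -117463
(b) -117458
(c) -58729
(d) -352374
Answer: b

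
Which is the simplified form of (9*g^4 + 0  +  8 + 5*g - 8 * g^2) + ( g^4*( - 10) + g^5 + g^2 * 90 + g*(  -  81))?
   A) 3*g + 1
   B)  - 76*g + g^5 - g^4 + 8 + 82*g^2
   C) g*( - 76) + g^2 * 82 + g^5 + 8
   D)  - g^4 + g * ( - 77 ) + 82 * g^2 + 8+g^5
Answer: B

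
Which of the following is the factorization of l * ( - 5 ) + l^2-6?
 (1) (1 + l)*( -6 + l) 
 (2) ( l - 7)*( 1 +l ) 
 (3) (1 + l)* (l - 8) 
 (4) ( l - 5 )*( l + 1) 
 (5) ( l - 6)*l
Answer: 1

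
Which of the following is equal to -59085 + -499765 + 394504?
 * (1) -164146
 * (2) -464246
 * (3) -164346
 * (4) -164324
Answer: 3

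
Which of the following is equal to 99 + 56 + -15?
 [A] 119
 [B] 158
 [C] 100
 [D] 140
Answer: D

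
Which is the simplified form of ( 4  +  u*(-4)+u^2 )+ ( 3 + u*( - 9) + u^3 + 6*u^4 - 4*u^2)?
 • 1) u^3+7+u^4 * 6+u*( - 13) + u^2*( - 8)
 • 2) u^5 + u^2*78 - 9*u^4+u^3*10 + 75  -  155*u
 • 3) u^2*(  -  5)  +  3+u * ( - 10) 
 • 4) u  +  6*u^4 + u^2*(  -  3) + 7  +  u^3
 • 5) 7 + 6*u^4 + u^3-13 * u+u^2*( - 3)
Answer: 5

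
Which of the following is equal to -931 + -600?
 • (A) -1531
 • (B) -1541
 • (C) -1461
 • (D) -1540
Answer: A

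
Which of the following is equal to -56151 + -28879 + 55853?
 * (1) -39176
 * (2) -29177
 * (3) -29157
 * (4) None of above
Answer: 2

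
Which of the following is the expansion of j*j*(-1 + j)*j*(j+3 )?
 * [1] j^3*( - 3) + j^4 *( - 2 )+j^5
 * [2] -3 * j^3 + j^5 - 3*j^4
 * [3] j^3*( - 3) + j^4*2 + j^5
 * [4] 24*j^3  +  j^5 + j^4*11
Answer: 3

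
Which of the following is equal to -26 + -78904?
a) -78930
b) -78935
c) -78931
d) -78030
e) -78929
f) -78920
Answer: a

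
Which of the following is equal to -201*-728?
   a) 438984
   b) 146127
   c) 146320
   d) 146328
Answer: d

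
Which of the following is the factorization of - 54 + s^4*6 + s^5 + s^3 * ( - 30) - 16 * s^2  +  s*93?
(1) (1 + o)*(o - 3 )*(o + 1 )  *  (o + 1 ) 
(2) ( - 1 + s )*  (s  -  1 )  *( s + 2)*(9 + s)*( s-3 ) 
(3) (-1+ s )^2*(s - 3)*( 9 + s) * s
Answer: 2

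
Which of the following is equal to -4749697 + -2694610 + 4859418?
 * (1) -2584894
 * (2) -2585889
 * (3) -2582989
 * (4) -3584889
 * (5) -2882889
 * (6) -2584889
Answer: 6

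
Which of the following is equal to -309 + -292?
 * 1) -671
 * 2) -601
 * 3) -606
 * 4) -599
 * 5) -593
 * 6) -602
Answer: 2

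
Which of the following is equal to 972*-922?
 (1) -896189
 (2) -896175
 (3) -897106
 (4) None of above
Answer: 4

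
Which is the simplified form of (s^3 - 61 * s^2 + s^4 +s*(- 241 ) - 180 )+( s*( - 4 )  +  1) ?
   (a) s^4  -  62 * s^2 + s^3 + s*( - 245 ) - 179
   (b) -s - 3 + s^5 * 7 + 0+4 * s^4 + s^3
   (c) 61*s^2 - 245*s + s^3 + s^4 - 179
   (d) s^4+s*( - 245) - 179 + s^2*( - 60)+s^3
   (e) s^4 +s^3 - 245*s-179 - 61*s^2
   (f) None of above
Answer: e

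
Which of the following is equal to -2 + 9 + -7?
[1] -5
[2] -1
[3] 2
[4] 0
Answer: 4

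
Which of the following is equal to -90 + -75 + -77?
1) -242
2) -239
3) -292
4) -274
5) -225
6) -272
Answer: 1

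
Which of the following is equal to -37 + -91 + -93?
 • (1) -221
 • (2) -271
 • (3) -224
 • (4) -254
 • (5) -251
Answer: 1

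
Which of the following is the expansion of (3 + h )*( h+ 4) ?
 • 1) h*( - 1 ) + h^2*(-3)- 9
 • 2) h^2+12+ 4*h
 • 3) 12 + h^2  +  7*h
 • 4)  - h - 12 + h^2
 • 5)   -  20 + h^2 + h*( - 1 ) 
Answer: 3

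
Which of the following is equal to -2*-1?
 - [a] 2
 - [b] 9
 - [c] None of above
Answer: a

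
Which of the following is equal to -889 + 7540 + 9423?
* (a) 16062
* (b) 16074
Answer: b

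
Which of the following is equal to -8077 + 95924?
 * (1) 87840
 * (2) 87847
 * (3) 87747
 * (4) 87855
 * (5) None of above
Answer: 2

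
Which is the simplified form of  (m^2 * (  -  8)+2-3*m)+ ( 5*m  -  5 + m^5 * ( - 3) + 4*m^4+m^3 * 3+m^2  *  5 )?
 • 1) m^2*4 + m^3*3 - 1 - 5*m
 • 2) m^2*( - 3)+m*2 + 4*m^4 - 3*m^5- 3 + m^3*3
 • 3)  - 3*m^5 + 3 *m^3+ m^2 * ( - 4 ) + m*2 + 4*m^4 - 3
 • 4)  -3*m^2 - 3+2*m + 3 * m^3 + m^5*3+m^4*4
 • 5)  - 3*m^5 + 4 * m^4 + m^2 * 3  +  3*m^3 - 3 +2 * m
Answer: 2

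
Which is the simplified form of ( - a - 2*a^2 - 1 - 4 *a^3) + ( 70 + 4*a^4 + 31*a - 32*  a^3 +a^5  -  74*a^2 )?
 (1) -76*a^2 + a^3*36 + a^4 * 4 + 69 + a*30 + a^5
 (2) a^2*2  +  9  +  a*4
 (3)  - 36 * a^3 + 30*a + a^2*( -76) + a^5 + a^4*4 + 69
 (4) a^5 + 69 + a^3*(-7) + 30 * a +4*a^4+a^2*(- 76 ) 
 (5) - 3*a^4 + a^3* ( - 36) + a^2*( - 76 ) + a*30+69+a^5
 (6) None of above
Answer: 3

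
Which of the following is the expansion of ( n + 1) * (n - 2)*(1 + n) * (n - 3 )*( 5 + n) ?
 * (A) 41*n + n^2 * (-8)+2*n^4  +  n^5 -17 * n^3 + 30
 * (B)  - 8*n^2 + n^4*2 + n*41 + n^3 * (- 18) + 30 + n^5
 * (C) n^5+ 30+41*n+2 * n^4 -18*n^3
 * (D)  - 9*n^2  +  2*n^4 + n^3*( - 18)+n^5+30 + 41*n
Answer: B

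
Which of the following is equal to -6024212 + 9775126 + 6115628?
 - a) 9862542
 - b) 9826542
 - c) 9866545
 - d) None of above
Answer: d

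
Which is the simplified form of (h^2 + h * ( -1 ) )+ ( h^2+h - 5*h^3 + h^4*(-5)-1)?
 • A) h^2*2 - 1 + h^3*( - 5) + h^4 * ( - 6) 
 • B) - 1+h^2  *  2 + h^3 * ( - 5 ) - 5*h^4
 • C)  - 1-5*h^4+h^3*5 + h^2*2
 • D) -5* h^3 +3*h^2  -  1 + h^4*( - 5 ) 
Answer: B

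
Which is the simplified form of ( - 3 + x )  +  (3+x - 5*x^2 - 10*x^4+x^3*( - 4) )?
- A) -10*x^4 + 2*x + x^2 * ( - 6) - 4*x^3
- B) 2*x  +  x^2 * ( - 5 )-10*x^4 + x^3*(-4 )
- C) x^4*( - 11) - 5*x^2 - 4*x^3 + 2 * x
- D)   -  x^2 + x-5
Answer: B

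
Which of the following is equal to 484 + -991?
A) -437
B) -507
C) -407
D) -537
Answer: B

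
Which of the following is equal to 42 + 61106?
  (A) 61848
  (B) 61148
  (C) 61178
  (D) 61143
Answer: B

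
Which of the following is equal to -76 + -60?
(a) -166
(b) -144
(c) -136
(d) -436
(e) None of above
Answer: c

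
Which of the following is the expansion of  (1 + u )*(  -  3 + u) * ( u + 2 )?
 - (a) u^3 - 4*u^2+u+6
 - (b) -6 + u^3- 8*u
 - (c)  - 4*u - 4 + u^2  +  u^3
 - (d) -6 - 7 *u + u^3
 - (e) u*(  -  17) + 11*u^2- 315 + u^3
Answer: d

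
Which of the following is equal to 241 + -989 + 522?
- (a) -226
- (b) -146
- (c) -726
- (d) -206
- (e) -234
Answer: a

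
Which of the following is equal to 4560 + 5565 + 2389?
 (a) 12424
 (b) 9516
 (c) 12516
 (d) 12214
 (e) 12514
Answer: e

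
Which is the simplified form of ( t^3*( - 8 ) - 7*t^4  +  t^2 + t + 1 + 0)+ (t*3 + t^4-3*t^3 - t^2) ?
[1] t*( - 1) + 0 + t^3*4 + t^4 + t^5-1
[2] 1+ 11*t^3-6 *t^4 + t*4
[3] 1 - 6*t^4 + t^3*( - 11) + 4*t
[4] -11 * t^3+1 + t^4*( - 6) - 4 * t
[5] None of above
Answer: 3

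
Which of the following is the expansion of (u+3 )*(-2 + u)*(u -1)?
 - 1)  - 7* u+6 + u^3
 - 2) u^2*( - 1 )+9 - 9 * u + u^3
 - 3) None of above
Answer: 1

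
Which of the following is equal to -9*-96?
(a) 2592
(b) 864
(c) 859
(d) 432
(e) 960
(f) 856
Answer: b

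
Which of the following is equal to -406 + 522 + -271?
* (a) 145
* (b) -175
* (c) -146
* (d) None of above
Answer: d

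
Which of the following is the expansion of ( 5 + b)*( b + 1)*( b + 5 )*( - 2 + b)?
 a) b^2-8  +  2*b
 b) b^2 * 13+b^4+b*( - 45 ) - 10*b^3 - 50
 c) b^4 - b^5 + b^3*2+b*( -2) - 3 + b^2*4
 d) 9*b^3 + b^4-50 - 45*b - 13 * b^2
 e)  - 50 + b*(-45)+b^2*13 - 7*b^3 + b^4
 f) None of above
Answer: f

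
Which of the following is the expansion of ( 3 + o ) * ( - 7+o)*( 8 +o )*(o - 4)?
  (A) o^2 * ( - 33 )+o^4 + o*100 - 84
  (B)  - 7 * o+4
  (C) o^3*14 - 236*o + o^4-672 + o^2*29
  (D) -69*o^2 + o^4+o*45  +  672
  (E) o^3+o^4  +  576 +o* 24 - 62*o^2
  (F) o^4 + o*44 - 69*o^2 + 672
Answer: F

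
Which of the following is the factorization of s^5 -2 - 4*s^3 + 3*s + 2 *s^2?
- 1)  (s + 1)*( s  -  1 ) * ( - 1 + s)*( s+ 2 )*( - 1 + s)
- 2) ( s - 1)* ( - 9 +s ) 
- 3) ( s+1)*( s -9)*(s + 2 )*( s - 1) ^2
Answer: 1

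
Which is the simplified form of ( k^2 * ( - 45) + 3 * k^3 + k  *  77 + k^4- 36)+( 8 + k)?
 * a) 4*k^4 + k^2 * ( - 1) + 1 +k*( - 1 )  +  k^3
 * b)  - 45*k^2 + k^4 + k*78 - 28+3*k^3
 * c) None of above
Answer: b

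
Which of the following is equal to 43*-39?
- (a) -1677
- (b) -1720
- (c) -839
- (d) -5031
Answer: a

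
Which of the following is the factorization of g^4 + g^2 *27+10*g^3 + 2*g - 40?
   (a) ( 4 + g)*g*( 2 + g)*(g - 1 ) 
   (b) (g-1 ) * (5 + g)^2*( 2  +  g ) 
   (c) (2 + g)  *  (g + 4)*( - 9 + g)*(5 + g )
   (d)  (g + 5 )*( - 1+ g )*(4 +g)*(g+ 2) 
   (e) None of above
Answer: d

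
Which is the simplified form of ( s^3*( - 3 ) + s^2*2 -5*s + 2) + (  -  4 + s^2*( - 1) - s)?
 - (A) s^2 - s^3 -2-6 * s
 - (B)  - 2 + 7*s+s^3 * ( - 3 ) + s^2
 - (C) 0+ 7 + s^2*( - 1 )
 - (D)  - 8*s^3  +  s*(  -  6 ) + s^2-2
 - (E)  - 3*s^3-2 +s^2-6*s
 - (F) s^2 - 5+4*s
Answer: E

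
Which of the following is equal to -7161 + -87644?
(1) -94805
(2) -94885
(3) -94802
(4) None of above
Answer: 1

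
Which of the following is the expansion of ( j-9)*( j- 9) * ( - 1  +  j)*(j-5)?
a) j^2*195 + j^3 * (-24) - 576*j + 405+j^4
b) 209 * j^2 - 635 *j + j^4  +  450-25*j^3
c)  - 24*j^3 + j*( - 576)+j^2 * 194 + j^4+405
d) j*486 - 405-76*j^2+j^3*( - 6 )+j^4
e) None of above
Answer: c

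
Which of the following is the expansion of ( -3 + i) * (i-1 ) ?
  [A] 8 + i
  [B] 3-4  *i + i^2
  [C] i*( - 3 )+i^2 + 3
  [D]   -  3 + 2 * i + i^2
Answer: B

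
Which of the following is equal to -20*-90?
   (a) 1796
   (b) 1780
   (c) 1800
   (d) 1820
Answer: c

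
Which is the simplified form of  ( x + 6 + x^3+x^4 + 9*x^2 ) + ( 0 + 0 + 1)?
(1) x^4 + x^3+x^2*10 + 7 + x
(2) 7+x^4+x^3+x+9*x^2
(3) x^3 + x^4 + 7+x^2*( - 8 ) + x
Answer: 2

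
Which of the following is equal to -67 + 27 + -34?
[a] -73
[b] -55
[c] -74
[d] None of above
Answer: c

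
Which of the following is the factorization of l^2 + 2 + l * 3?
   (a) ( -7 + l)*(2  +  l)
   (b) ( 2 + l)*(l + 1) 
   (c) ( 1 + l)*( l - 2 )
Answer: b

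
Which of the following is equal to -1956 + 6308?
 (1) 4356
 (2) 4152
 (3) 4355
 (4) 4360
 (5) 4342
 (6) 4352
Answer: 6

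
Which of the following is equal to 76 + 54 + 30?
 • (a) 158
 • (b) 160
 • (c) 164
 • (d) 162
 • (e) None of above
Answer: b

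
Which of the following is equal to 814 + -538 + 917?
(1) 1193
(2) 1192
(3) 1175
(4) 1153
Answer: 1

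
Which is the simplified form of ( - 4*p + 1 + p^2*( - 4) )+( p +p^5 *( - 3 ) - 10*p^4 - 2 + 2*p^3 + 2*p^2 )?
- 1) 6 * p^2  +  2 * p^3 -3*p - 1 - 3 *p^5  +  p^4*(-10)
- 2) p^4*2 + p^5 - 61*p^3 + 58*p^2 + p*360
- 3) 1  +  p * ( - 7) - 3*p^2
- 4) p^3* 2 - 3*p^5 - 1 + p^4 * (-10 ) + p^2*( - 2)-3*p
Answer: 4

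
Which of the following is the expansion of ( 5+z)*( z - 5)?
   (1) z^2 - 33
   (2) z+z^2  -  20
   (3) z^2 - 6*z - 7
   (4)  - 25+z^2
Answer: 4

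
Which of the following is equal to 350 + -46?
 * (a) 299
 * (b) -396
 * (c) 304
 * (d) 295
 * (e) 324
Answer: c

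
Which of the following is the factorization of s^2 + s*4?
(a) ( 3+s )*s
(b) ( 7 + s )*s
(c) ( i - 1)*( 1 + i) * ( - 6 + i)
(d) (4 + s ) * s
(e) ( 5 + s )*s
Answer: d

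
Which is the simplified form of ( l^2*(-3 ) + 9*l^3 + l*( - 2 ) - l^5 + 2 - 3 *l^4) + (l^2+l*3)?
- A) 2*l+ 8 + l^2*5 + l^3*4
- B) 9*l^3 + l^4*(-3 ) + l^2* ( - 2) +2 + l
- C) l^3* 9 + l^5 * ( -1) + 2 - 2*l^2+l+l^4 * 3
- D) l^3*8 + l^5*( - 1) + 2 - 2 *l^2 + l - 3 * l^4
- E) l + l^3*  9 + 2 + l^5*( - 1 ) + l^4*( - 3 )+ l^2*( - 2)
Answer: E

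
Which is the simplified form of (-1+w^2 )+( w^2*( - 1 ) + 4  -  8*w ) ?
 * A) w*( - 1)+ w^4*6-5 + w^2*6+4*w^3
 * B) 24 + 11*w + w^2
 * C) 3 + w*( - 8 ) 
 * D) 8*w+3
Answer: C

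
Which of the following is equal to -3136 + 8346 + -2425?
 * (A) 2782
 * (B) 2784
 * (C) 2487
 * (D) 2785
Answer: D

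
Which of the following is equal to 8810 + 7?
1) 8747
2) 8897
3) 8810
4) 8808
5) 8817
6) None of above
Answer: 5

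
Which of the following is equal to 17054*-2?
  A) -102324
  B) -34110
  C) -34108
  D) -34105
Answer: C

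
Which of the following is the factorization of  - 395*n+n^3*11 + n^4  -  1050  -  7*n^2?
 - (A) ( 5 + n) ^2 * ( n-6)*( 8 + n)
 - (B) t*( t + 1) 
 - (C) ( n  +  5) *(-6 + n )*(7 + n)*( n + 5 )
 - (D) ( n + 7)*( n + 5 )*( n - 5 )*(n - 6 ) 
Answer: C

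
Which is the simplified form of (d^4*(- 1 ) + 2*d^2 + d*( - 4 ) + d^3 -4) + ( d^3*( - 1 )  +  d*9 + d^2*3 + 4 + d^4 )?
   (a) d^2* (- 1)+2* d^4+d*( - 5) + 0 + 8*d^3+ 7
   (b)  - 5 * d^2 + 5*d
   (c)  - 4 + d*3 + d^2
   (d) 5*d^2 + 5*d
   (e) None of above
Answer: d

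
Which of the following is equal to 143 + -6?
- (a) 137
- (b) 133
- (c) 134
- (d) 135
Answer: a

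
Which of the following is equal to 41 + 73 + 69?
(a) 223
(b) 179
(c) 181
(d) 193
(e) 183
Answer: e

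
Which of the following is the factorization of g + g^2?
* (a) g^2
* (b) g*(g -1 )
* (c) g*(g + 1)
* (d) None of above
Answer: c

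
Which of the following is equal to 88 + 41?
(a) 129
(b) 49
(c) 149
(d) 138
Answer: a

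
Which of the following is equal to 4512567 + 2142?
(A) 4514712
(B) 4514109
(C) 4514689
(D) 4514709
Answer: D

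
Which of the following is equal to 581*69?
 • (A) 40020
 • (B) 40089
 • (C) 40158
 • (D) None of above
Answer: B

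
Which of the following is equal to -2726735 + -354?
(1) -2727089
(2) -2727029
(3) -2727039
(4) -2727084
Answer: 1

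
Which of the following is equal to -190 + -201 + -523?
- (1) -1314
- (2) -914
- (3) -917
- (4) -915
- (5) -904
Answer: 2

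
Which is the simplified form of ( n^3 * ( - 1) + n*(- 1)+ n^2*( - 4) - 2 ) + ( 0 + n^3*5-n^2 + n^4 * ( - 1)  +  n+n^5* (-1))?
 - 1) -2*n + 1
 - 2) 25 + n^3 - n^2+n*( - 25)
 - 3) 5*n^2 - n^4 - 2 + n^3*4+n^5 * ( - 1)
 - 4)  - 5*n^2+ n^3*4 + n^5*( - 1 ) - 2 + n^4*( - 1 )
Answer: 4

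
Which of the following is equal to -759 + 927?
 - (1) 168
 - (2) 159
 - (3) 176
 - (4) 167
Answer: 1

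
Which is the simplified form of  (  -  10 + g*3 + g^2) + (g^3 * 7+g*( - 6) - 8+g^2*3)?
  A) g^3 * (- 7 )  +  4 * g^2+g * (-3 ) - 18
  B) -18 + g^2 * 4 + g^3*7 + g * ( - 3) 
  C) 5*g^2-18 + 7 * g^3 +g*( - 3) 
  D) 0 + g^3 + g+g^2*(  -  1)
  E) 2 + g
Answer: B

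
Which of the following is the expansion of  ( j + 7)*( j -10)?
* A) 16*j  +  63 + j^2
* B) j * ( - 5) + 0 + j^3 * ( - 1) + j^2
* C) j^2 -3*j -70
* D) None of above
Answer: C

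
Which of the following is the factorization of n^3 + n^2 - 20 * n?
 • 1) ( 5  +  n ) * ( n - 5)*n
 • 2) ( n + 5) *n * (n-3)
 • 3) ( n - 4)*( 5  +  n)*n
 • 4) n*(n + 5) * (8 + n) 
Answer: 3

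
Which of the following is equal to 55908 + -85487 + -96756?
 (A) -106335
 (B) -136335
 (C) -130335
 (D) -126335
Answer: D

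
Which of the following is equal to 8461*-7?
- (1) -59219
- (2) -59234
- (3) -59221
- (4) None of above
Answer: 4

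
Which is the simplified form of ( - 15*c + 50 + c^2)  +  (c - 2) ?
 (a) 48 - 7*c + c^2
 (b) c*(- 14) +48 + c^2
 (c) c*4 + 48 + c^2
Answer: b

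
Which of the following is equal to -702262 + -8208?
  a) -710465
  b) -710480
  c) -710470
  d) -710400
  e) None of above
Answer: c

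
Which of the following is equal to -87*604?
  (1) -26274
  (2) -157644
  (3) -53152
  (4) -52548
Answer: 4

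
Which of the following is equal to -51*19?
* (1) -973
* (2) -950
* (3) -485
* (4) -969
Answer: 4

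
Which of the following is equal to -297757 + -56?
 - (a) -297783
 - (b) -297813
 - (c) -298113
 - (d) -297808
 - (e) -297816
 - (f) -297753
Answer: b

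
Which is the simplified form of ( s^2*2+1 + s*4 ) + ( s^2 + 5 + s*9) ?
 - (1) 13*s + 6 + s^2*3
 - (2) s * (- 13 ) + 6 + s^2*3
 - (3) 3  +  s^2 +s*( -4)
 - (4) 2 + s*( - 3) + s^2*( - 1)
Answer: 1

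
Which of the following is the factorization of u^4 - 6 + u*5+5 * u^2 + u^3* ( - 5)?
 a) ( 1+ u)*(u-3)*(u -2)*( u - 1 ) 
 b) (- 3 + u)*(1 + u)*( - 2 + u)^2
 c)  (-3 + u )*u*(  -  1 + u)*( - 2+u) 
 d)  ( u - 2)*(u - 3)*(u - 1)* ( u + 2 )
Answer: a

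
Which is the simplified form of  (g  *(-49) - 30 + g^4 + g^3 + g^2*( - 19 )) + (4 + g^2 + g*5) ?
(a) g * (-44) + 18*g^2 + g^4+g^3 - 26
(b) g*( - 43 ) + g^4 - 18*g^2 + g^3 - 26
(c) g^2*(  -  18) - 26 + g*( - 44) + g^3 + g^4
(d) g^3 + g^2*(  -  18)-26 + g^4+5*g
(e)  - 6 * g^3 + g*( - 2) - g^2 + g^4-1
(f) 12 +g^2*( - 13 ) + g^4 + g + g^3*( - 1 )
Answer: c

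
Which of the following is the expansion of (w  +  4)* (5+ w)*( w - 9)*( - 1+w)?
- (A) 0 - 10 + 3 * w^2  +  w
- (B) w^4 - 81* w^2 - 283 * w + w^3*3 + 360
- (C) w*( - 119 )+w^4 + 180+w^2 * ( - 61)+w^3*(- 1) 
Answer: C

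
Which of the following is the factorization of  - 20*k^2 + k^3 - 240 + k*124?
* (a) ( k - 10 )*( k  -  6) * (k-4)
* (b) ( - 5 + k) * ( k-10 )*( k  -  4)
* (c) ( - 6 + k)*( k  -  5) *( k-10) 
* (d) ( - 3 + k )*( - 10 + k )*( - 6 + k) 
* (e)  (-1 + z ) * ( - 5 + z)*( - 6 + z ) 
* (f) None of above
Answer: a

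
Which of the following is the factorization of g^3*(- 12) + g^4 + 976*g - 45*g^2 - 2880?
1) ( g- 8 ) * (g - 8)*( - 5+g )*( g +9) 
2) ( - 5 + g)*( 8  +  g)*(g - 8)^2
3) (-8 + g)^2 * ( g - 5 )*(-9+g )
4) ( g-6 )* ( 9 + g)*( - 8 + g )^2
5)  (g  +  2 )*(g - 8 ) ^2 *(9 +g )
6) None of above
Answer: 1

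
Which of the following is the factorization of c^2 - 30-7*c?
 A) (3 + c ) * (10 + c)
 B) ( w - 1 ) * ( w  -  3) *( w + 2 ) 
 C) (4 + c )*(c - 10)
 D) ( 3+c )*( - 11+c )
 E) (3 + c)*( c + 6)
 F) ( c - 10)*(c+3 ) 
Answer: F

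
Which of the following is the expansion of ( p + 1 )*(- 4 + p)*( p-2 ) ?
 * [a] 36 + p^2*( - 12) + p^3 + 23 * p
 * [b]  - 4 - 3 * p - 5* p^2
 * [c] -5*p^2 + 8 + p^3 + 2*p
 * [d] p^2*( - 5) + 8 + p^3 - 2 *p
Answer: c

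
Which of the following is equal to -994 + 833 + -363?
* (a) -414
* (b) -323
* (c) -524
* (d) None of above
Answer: c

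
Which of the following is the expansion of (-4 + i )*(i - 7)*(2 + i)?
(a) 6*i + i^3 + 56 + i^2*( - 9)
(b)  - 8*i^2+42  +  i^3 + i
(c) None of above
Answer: a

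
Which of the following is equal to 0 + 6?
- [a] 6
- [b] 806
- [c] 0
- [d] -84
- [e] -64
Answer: a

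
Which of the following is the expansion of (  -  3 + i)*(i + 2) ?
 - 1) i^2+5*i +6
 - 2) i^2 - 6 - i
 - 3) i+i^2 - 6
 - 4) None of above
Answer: 2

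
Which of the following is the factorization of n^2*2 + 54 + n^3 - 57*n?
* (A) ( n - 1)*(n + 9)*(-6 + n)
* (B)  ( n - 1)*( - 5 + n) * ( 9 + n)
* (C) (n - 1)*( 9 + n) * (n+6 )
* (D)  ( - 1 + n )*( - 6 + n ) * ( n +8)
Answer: A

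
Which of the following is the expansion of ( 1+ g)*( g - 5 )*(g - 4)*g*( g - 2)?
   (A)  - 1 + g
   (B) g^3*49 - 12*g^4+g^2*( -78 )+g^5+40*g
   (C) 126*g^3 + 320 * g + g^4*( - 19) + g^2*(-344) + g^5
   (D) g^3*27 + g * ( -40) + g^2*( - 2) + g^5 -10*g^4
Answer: D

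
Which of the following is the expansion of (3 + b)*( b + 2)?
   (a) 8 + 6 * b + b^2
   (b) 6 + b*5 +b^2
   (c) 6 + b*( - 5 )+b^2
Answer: b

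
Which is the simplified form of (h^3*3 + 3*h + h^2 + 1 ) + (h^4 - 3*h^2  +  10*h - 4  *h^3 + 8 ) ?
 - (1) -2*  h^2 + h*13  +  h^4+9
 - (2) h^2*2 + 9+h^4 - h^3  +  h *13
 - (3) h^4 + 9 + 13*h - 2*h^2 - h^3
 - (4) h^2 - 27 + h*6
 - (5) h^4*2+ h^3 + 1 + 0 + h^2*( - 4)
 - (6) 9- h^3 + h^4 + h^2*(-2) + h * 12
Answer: 3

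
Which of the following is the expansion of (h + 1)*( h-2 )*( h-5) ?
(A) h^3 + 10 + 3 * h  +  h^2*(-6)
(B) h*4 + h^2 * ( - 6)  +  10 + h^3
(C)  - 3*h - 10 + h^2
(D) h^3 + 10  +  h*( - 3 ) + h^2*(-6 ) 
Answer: A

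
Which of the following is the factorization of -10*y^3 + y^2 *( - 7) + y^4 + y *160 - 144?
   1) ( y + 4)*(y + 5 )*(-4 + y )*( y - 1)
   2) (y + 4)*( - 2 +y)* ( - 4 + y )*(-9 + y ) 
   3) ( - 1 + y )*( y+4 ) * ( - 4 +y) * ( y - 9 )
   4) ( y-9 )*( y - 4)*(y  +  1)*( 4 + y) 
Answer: 3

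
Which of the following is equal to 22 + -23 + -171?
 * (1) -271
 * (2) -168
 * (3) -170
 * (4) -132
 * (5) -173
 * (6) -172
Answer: 6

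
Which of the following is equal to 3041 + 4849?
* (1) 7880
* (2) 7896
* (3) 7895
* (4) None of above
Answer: 4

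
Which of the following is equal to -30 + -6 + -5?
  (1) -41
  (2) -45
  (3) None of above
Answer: 1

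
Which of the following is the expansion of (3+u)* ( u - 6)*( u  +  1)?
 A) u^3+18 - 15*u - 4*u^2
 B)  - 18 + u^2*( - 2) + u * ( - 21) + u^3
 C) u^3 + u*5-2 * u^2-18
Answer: B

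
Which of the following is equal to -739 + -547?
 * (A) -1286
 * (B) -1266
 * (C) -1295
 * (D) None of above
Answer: A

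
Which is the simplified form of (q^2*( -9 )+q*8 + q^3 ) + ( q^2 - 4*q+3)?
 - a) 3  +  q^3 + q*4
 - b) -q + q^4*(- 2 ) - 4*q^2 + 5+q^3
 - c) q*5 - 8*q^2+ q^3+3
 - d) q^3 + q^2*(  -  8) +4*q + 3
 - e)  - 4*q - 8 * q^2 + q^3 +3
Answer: d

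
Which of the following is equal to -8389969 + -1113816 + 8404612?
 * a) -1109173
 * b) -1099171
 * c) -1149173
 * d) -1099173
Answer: d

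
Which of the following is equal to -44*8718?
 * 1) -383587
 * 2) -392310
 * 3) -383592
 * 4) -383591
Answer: 3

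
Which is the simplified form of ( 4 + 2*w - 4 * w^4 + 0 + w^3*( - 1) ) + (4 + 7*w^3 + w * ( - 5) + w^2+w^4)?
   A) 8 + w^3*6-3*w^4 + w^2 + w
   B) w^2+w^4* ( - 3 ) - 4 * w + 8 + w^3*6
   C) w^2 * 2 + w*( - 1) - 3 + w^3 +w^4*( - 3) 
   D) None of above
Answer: D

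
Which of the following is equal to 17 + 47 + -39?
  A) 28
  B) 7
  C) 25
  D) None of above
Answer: C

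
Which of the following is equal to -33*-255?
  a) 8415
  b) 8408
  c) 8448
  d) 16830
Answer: a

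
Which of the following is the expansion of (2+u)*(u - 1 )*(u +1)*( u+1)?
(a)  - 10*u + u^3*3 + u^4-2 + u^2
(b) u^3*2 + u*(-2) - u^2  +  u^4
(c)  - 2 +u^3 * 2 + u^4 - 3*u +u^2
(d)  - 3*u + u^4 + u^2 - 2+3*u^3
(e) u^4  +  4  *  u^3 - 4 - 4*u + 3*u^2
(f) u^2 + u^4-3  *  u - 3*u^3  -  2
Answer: d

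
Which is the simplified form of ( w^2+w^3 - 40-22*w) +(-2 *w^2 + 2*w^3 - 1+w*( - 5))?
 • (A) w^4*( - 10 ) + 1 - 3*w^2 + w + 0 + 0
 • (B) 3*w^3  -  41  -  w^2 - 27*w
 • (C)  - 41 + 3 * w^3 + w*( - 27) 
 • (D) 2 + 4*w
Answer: B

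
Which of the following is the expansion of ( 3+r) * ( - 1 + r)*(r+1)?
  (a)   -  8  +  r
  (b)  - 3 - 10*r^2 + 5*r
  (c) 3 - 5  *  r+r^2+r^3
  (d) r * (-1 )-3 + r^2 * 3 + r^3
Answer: d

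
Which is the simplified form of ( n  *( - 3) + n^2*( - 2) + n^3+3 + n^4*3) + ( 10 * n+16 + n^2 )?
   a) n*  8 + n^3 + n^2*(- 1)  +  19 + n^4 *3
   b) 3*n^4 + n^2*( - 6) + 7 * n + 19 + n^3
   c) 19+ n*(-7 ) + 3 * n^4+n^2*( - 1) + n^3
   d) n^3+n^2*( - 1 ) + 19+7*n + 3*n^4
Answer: d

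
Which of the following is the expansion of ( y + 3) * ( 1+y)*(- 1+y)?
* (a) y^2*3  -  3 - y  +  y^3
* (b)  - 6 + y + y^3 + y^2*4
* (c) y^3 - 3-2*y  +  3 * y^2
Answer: a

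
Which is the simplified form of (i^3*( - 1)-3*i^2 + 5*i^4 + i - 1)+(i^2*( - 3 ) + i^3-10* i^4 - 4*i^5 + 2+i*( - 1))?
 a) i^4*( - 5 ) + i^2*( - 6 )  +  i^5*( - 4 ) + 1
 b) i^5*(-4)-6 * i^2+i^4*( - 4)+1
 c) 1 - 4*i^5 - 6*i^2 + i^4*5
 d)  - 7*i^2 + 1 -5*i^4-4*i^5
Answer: a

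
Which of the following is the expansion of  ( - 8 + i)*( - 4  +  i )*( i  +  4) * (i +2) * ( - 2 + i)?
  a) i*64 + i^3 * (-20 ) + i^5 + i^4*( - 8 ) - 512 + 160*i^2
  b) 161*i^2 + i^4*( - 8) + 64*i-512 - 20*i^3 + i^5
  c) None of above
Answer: a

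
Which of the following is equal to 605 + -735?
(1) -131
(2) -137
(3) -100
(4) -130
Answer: 4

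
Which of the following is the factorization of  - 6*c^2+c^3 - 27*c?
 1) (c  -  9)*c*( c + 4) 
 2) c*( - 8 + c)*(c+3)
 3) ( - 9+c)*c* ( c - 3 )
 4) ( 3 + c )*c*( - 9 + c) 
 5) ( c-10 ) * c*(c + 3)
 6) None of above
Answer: 4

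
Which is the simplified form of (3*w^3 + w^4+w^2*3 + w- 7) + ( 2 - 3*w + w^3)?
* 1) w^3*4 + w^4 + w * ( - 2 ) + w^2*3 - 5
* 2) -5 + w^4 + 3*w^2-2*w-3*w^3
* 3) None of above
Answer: 1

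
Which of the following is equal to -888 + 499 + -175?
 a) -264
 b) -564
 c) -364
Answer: b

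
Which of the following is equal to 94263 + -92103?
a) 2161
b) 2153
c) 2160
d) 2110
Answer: c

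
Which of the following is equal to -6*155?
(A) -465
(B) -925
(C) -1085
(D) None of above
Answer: D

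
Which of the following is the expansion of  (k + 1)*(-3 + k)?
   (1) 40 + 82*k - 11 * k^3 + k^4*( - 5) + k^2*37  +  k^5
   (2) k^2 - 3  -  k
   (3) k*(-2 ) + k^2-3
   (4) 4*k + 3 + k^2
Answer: 3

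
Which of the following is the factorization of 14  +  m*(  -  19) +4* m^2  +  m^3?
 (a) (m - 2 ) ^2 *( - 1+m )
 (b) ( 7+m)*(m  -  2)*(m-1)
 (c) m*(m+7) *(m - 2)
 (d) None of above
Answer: b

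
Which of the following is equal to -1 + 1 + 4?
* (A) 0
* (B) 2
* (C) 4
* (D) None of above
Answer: C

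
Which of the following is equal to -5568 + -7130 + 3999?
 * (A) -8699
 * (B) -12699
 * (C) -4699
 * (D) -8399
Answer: A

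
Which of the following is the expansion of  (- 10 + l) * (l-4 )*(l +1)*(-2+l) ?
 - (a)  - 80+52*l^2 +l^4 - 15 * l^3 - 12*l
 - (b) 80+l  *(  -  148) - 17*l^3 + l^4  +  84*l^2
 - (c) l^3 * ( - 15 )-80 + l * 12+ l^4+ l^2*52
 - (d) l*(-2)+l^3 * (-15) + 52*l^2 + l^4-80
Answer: a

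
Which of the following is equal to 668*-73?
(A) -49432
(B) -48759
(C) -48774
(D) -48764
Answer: D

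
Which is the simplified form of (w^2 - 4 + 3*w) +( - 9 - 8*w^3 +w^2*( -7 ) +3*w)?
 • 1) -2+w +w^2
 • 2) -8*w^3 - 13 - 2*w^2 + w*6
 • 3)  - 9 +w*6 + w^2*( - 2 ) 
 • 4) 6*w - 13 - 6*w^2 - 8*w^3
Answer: 4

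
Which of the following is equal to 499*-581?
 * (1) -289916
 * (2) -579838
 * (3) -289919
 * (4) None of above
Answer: 3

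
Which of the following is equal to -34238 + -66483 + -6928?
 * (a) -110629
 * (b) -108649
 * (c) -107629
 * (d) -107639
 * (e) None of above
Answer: e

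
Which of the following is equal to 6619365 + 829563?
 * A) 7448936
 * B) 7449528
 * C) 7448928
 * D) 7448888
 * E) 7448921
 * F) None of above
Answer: C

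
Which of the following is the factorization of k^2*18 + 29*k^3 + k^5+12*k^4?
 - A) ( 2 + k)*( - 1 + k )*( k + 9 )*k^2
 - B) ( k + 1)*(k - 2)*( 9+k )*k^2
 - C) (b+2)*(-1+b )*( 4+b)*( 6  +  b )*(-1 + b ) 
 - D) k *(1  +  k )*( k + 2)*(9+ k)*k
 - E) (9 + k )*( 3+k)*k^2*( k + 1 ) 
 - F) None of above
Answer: D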